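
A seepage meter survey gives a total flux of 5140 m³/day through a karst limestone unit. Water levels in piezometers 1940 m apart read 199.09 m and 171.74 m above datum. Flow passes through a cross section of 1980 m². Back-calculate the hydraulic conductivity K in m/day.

Hydraulic gradient i = (199.09 − 171.74) / 1940 = 27.35 / 1940 = 0.01410.
From Q = K·A·i, K = Q / (A·i) = 5140 / (1980 × 0.01410) = 184.1 m/day.

184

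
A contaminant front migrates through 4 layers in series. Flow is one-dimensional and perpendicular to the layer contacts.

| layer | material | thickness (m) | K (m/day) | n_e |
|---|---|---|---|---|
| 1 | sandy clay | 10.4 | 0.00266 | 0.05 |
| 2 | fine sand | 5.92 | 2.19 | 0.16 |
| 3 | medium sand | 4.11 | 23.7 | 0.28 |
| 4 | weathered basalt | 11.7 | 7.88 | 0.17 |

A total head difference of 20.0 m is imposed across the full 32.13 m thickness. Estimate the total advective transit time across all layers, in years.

With flow normal to the layers, continuity requires the same specific discharge q through every layer.
Σ(b_i/K_i) = 10.4/0.00266 + 5.92/2.19 + 4.11/23.7 + 11.7/7.88 = 3914 d.
q = Δh / Σ(b_i/K_i) = 20.0 / 3914 = 0.005110 m/day.
In each layer the seepage velocity is v_i = q/n_i, so the layer transit time is t_i = b_i·n_i / q:
  layer 1 (sandy clay): t_1 = 10.4 × 0.05 / 0.005110 = 101.8 d
  layer 2 (fine sand): t_2 = 5.92 × 0.16 / 0.005110 = 185.4 d
  layer 3 (medium sand): t_3 = 4.11 × 0.28 / 0.005110 = 225.2 d
  layer 4 (weathered basalt): t_4 = 11.7 × 0.17 / 0.005110 = 389.3 d
Total t = Σ t_i = 901.6 days = 2.469 years.

2.47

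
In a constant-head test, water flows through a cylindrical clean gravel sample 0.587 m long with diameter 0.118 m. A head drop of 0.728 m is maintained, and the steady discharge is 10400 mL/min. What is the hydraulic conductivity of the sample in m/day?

Cross-sectional area A = π·(d/2)² = π × (0.118/2)² = 0.01094 m².
Convert discharge: 10400 mL/min = 0.0001733 m³/s.
Darcy's law rearranged: K = Q·L / (A·Δh) = 0.0001733 × 0.587 / (0.01094 × 0.728) = 0.01278 m/s = 1104 m/day.

1100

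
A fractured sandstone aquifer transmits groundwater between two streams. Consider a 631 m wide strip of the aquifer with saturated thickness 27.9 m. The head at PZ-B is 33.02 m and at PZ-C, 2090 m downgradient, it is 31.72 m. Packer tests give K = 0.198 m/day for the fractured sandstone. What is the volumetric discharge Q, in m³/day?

2.17

Cross-sectional area A = 631 × 27.9 = 17605 m².
Hydraulic gradient i = (33.02 − 31.72) / 2090 = 1.3 / 2090 = 0.0006220.
Darcy's law: Q = K · A · i = 0.1980 × 17605 × 0.0006220 = 2.168 m³/day.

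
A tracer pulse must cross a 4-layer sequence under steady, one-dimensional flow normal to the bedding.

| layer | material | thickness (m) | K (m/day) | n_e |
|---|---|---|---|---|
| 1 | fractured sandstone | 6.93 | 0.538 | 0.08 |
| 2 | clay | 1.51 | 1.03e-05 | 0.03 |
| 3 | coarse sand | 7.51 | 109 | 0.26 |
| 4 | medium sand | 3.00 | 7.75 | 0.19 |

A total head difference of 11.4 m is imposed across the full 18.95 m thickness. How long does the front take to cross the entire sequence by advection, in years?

With flow normal to the layers, continuity requires the same specific discharge q through every layer.
Σ(b_i/K_i) = 6.93/0.538 + 1.51/1.03e-05 + 7.51/109 + 3.00/7.75 = 1.466e+05 d.
q = Δh / Σ(b_i/K_i) = 11.4 / 1.466e+05 = 7.775e-05 m/day.
In each layer the seepage velocity is v_i = q/n_i, so the layer transit time is t_i = b_i·n_i / q:
  layer 1 (fractured sandstone): t_1 = 6.93 × 0.08 / 7.775e-05 = 7130 d
  layer 2 (clay): t_2 = 1.51 × 0.03 / 7.775e-05 = 582.6 d
  layer 3 (coarse sand): t_3 = 7.51 × 0.26 / 7.775e-05 = 25112 d
  layer 4 (medium sand): t_4 = 3.00 × 0.19 / 7.775e-05 = 7331 d
Total t = Σ t_i = 40156 days = 109.9 years.

110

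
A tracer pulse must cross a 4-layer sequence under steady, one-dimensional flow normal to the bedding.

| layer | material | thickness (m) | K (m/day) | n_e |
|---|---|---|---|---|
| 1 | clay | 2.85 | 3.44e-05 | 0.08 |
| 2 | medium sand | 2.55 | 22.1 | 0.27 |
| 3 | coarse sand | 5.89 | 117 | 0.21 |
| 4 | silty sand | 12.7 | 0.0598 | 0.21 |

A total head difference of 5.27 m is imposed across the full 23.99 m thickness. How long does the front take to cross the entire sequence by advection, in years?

208

With flow normal to the layers, continuity requires the same specific discharge q through every layer.
Σ(b_i/K_i) = 2.85/3.44e-05 + 2.55/22.1 + 5.89/117 + 12.7/0.0598 = 83061 d.
q = Δh / Σ(b_i/K_i) = 5.27 / 83061 = 6.345e-05 m/day.
In each layer the seepage velocity is v_i = q/n_i, so the layer transit time is t_i = b_i·n_i / q:
  layer 1 (clay): t_1 = 2.85 × 0.08 / 6.345e-05 = 3594 d
  layer 2 (medium sand): t_2 = 2.55 × 0.27 / 6.345e-05 = 10852 d
  layer 3 (coarse sand): t_3 = 5.89 × 0.21 / 6.345e-05 = 19495 d
  layer 4 (silty sand): t_4 = 12.7 × 0.21 / 6.345e-05 = 42035 d
Total t = Σ t_i = 75975 days = 208.0 years.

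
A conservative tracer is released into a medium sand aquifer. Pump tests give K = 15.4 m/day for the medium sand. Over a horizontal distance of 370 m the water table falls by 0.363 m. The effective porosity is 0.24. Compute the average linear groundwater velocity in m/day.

Hydraulic gradient i = Δh / L = 0.363 / 370 = 0.0009811.
Darcy flux q = K · i = 15.40 × 0.0009811 = 0.01511 m/day.
Seepage velocity v = q / n_e = 0.01511 / 0.24 = 0.06295 m/day.

0.0630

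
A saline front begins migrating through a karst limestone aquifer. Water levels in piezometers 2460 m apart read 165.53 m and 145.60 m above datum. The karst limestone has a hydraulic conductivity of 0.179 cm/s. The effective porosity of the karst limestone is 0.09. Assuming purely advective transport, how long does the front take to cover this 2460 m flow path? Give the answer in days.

177

Convert K: 0.179 cm/s × 864 = 154.7 m/day.
Hydraulic gradient i = (165.53 − 145.60) / 2460 = 19.93 / 2460 = 0.008102.
Darcy flux q = K · i = 154.7 × 0.008102 = 1.253 m/day.
Seepage velocity v = q / n_e = 1.253 / 0.09 = 13.92 m/day.
Travel time t = L / v = 2460 / 13.92 = 176.7 days.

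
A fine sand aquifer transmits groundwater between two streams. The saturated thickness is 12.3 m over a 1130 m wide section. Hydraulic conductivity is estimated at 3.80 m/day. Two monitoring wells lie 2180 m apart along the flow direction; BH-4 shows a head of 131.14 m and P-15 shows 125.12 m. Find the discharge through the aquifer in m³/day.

Cross-sectional area A = 1130 × 12.3 = 13899 m².
Hydraulic gradient i = (131.14 − 125.12) / 2180 = 6.02 / 2180 = 0.002761.
Darcy's law: Q = K · A · i = 3.800 × 13899 × 0.002761 = 145.9 m³/day.

146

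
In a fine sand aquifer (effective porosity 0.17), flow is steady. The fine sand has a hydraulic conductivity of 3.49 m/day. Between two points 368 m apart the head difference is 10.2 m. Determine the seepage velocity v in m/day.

0.569

Hydraulic gradient i = Δh / L = 10.2 / 368 = 0.02772.
Darcy flux q = K · i = 3.490 × 0.02772 = 0.09673 m/day.
Seepage velocity v = q / n_e = 0.09673 / 0.17 = 0.5690 m/day.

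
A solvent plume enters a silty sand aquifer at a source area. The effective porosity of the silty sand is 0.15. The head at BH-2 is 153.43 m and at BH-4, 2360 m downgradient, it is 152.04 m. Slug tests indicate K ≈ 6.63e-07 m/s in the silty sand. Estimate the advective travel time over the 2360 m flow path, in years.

Convert K: 6.63e-07 m/s × 86400 = 0.05728 m/day.
Hydraulic gradient i = (153.43 − 152.04) / 2360 = 1.39 / 2360 = 0.0005890.
Darcy flux q = K · i = 0.05728 × 0.0005890 = 3.374e-05 m/day.
Seepage velocity v = q / n_e = 3.374e-05 / 0.15 = 0.0002249 m/day.
Travel time t = L / v = 2360 / 0.0002249 = 1.049e+07 days = 28727 years.

28700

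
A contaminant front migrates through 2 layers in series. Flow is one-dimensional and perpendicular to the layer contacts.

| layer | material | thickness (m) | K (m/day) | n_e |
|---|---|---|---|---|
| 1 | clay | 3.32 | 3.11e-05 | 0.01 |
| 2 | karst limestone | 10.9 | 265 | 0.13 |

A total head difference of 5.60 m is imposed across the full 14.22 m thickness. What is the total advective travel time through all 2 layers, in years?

With flow normal to the layers, continuity requires the same specific discharge q through every layer.
Σ(b_i/K_i) = 3.32/3.11e-05 + 10.9/265 = 1.068e+05 d.
q = Δh / Σ(b_i/K_i) = 5.60 / 1.068e+05 = 5.246e-05 m/day.
In each layer the seepage velocity is v_i = q/n_i, so the layer transit time is t_i = b_i·n_i / q:
  layer 1 (clay): t_1 = 3.32 × 0.01 / 5.246e-05 = 632.9 d
  layer 2 (karst limestone): t_2 = 10.9 × 0.13 / 5.246e-05 = 27012 d
Total t = Σ t_i = 27645 days = 75.69 years.

75.7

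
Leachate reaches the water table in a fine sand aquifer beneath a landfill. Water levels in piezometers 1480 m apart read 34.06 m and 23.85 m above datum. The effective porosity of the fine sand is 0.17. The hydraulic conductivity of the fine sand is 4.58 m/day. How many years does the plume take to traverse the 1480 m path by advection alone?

Hydraulic gradient i = (34.06 − 23.85) / 1480 = 10.21 / 1480 = 0.006899.
Darcy flux q = K · i = 4.580 × 0.006899 = 0.03160 m/day.
Seepage velocity v = q / n_e = 0.03160 / 0.17 = 0.1859 m/day.
Travel time t = L / v = 1480 / 0.1859 = 7963 days = 21.80 years.

21.8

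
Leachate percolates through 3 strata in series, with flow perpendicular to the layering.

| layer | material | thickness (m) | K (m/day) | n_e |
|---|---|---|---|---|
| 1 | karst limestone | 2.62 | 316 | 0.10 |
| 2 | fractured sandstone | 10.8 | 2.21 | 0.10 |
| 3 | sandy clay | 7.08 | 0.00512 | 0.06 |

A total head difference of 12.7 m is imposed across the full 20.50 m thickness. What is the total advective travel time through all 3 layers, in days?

With flow normal to the layers, continuity requires the same specific discharge q through every layer.
Σ(b_i/K_i) = 2.62/316 + 10.8/2.21 + 7.08/0.00512 = 1388 d.
q = Δh / Σ(b_i/K_i) = 12.7 / 1388 = 0.009152 m/day.
In each layer the seepage velocity is v_i = q/n_i, so the layer transit time is t_i = b_i·n_i / q:
  layer 1 (karst limestone): t_1 = 2.62 × 0.10 / 0.009152 = 28.63 d
  layer 2 (fractured sandstone): t_2 = 10.8 × 0.10 / 0.009152 = 118.0 d
  layer 3 (sandy clay): t_3 = 7.08 × 0.06 / 0.009152 = 46.42 d
Total t = Σ t_i = 193.1 days.

193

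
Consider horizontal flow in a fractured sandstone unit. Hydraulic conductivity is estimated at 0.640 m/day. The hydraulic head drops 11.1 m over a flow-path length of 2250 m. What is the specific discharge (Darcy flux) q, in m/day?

Hydraulic gradient i = Δh / L = 11.1 / 2250 = 0.004933.
Specific discharge q = K · i = 0.6400 × 0.004933 = 0.003157 m/day.

0.00316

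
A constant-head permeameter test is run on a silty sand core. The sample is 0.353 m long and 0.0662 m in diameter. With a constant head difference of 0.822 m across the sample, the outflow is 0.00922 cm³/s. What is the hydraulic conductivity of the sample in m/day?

Cross-sectional area A = π·(d/2)² = π × (0.0662/2)² = 0.003442 m².
Convert discharge: 0.00922 cm³/s = 9.220e-09 m³/s.
Darcy's law rearranged: K = Q·L / (A·Δh) = 9.220e-09 × 0.353 / (0.003442 × 0.822) = 1.150e-06 m/s = 0.09939 m/day.

0.0994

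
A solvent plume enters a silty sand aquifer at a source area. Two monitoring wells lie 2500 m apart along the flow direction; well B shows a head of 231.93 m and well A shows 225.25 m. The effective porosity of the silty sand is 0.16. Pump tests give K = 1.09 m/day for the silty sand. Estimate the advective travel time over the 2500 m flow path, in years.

Hydraulic gradient i = (231.93 − 225.25) / 2500 = 6.68 / 2500 = 0.002672.
Darcy flux q = K · i = 1.090 × 0.002672 = 0.002912 m/day.
Seepage velocity v = q / n_e = 0.002912 / 0.16 = 0.01820 m/day.
Travel time t = L / v = 2500 / 0.01820 = 1.373e+05 days = 376.0 years.

376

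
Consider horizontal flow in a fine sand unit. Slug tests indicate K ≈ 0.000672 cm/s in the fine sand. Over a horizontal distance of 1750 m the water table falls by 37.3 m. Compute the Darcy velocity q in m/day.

0.0124

Convert K: 0.000672 cm/s × 864 = 0.5806 m/day.
Hydraulic gradient i = Δh / L = 37.3 / 1750 = 0.02131.
Specific discharge q = K · i = 0.5806 × 0.02131 = 0.01238 m/day.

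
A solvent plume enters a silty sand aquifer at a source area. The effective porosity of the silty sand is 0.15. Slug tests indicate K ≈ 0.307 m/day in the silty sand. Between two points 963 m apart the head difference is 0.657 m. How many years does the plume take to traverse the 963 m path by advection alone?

Hydraulic gradient i = Δh / L = 0.657 / 963 = 0.0006822.
Darcy flux q = K · i = 0.3070 × 0.0006822 = 0.0002094 m/day.
Seepage velocity v = q / n_e = 0.0002094 / 0.15 = 0.001396 m/day.
Travel time t = L / v = 963 / 0.001396 = 6.897e+05 days = 1888 years.

1890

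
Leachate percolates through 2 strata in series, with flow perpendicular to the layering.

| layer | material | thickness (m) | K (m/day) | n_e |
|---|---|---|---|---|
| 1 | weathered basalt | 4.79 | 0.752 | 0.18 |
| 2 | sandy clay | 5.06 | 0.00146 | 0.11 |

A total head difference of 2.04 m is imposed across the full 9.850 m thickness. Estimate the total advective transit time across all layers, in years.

6.61

With flow normal to the layers, continuity requires the same specific discharge q through every layer.
Σ(b_i/K_i) = 4.79/0.752 + 5.06/0.00146 = 3472 d.
q = Δh / Σ(b_i/K_i) = 2.04 / 3472 = 0.0005875 m/day.
In each layer the seepage velocity is v_i = q/n_i, so the layer transit time is t_i = b_i·n_i / q:
  layer 1 (weathered basalt): t_1 = 4.79 × 0.18 / 0.0005875 = 1467 d
  layer 2 (sandy clay): t_2 = 5.06 × 0.11 / 0.0005875 = 947.3 d
Total t = Σ t_i = 2415 days = 6.611 years.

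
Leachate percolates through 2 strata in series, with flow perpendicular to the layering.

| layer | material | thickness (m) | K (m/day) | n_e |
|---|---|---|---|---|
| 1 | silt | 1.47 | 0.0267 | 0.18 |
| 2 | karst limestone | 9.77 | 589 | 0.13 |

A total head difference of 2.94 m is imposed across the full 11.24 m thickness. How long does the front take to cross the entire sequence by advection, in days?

With flow normal to the layers, continuity requires the same specific discharge q through every layer.
Σ(b_i/K_i) = 1.47/0.0267 + 9.77/589 = 55.07 d.
q = Δh / Σ(b_i/K_i) = 2.94 / 55.07 = 0.05338 m/day.
In each layer the seepage velocity is v_i = q/n_i, so the layer transit time is t_i = b_i·n_i / q:
  layer 1 (silt): t_1 = 1.47 × 0.18 / 0.05338 = 4.957 d
  layer 2 (karst limestone): t_2 = 9.77 × 0.13 / 0.05338 = 23.79 d
Total t = Σ t_i = 28.75 days.

28.7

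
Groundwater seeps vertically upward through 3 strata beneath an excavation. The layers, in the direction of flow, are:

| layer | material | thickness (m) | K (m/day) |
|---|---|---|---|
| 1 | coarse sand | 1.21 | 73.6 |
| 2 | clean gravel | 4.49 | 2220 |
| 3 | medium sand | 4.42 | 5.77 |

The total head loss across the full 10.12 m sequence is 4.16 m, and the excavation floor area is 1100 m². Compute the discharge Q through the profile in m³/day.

5830

Flow is perpendicular to layering, so the layers act in series and the equivalent K is the thickness-weighted harmonic mean.
Total thickness L = 1.21 + 4.49 + 4.42 = 10.12 m.
Σ(b_i/K_i) = 1.21/73.6 + 4.49/2220 + 4.42/5.77 = 0.7845 d.
K_eq = L / Σ(b_i/K_i) = 10.12 / 0.7845 = 12.90 m/day.
Q = K_eq · A · (Δh/L) = 12.90 × 1100 × (4.16/10.12) = 5833 m³/day.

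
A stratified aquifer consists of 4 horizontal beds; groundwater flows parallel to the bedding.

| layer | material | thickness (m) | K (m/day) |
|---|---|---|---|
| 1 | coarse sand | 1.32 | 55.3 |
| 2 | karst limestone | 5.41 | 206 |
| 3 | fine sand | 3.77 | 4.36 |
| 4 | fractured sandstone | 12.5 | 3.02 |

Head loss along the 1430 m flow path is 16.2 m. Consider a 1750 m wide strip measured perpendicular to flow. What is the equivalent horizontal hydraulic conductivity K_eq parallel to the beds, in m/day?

54.0

Flow is parallel to layering, so each bed carries its own Darcy discharge and the transmissivities add.
Σ(K_i·b_i) = 55.3×1.32 + 206×5.41 + 4.36×3.77 + 3.02×12.5 = 1242 m²/day.
Total thickness b = 23.00 m, so K_eq = Σ(K_i·b_i)/b = 53.98 m/day.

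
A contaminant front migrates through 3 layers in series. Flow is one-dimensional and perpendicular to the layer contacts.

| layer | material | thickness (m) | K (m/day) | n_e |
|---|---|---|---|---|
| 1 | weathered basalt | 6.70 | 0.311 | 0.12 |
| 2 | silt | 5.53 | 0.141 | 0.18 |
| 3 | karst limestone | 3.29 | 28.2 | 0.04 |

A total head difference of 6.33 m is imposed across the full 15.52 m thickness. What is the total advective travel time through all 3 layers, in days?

18.6

With flow normal to the layers, continuity requires the same specific discharge q through every layer.
Σ(b_i/K_i) = 6.70/0.311 + 5.53/0.141 + 3.29/28.2 = 60.88 d.
q = Δh / Σ(b_i/K_i) = 6.33 / 60.88 = 0.1040 m/day.
In each layer the seepage velocity is v_i = q/n_i, so the layer transit time is t_i = b_i·n_i / q:
  layer 1 (weathered basalt): t_1 = 6.70 × 0.12 / 0.1040 = 7.733 d
  layer 2 (silt): t_2 = 5.53 × 0.18 / 0.1040 = 9.573 d
  layer 3 (karst limestone): t_3 = 3.29 × 0.04 / 0.1040 = 1.266 d
Total t = Σ t_i = 18.57 days.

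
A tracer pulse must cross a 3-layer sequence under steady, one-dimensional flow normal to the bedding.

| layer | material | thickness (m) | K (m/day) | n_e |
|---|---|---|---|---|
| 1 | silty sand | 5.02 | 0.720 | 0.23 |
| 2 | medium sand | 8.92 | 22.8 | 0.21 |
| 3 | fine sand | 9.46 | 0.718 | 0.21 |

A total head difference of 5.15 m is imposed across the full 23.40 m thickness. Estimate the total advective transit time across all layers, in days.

With flow normal to the layers, continuity requires the same specific discharge q through every layer.
Σ(b_i/K_i) = 5.02/0.720 + 8.92/22.8 + 9.46/0.718 = 20.54 d.
q = Δh / Σ(b_i/K_i) = 5.15 / 20.54 = 0.2507 m/day.
In each layer the seepage velocity is v_i = q/n_i, so the layer transit time is t_i = b_i·n_i / q:
  layer 1 (silty sand): t_1 = 5.02 × 0.23 / 0.2507 = 4.605 d
  layer 2 (medium sand): t_2 = 8.92 × 0.21 / 0.2507 = 7.471 d
  layer 3 (fine sand): t_3 = 9.46 × 0.21 / 0.2507 = 7.923 d
Total t = Σ t_i = 20.00 days.

20.0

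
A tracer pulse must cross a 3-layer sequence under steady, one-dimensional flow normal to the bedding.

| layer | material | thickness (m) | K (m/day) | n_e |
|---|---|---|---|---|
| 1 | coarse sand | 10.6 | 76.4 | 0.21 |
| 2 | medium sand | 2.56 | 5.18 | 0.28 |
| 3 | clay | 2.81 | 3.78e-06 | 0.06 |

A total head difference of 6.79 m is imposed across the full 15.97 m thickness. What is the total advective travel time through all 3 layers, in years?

With flow normal to the layers, continuity requires the same specific discharge q through every layer.
Σ(b_i/K_i) = 10.6/76.4 + 2.56/5.18 + 2.81/3.78e-06 = 7.434e+05 d.
q = Δh / Σ(b_i/K_i) = 6.79 / 7.434e+05 = 9.134e-06 m/day.
In each layer the seepage velocity is v_i = q/n_i, so the layer transit time is t_i = b_i·n_i / q:
  layer 1 (coarse sand): t_1 = 10.6 × 0.21 / 9.134e-06 = 2.437e+05 d
  layer 2 (medium sand): t_2 = 2.56 × 0.28 / 9.134e-06 = 78477 d
  layer 3 (clay): t_3 = 2.81 × 0.06 / 9.134e-06 = 18459 d
Total t = Σ t_i = 3.406e+05 days = 932.6 years.

933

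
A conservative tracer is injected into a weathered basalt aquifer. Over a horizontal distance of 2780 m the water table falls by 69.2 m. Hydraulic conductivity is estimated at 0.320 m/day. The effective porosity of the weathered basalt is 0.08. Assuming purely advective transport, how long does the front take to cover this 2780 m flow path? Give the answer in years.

76.4

Hydraulic gradient i = Δh / L = 69.2 / 2780 = 0.02489.
Darcy flux q = K · i = 0.3200 × 0.02489 = 0.007965 m/day.
Seepage velocity v = q / n_e = 0.007965 / 0.08 = 0.09957 m/day.
Travel time t = L / v = 2780 / 0.09957 = 27921 days = 76.44 years.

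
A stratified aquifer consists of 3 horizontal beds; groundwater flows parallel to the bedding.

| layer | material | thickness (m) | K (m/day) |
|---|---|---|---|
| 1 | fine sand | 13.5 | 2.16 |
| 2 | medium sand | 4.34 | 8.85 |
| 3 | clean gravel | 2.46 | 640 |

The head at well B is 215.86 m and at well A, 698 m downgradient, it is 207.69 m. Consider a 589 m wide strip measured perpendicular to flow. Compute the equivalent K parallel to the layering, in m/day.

80.9

Flow is parallel to layering, so each bed carries its own Darcy discharge and the transmissivities add.
Σ(K_i·b_i) = 2.16×13.5 + 8.85×4.34 + 640×2.46 = 1642 m²/day.
Total thickness b = 20.30 m, so K_eq = Σ(K_i·b_i)/b = 80.89 m/day.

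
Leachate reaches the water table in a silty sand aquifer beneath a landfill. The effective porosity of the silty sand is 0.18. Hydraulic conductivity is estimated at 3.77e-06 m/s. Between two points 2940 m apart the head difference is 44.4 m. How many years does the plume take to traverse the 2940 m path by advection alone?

295

Convert K: 3.77e-06 m/s × 86400 = 0.3257 m/day.
Hydraulic gradient i = Δh / L = 44.4 / 2940 = 0.01510.
Darcy flux q = K · i = 0.3257 × 0.01510 = 0.004919 m/day.
Seepage velocity v = q / n_e = 0.004919 / 0.18 = 0.02733 m/day.
Travel time t = L / v = 2940 / 0.02733 = 1.076e+05 days = 294.5 years.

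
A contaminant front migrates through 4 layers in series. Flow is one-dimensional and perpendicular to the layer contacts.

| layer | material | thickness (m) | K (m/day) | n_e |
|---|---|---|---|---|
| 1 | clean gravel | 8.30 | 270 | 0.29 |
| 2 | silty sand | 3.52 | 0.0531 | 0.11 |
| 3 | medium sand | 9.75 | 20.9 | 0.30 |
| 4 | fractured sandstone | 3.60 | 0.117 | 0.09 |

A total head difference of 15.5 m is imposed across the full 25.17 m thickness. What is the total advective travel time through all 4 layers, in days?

38.0

With flow normal to the layers, continuity requires the same specific discharge q through every layer.
Σ(b_i/K_i) = 8.30/270 + 3.52/0.0531 + 9.75/20.9 + 3.60/0.117 = 97.56 d.
q = Δh / Σ(b_i/K_i) = 15.5 / 97.56 = 0.1589 m/day.
In each layer the seepage velocity is v_i = q/n_i, so the layer transit time is t_i = b_i·n_i / q:
  layer 1 (clean gravel): t_1 = 8.30 × 0.29 / 0.1589 = 15.15 d
  layer 2 (silty sand): t_2 = 3.52 × 0.11 / 0.1589 = 2.437 d
  layer 3 (medium sand): t_3 = 9.75 × 0.30 / 0.1589 = 18.41 d
  layer 4 (fractured sandstone): t_4 = 3.60 × 0.09 / 0.1589 = 2.039 d
Total t = Σ t_i = 38.04 days.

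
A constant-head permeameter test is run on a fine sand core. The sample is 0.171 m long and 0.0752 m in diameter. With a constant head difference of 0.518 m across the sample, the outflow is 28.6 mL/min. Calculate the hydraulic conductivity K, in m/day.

Cross-sectional area A = π·(d/2)² = π × (0.0752/2)² = 0.004441 m².
Convert discharge: 28.6 mL/min = 4.767e-07 m³/s.
Darcy's law rearranged: K = Q·L / (A·Δh) = 4.767e-07 × 0.171 / (0.004441 × 0.518) = 3.543e-05 m/s = 3.061 m/day.

3.06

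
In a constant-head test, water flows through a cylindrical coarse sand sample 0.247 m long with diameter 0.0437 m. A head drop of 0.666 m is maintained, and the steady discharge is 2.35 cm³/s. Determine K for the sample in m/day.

50.2

Cross-sectional area A = π·(d/2)² = π × (0.0437/2)² = 0.001500 m².
Convert discharge: 2.35 cm³/s = 2.350e-06 m³/s.
Darcy's law rearranged: K = Q·L / (A·Δh) = 2.350e-06 × 0.247 / (0.001500 × 0.666) = 0.0005811 m/s = 50.21 m/day.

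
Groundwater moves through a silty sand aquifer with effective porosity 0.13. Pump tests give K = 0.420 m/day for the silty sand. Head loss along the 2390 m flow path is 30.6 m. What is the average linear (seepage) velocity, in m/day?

Hydraulic gradient i = Δh / L = 30.6 / 2390 = 0.01280.
Darcy flux q = K · i = 0.4200 × 0.01280 = 0.005377 m/day.
Seepage velocity v = q / n_e = 0.005377 / 0.13 = 0.04136 m/day.

0.0414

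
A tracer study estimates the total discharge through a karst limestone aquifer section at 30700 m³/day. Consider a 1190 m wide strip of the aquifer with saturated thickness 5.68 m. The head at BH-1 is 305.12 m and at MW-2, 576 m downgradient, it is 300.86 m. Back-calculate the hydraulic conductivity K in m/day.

Cross-sectional area A = 1190 × 5.68 = 6759 m².
Hydraulic gradient i = (305.12 − 300.86) / 576 = 4.26 / 576 = 0.007396.
From Q = K·A·i, K = Q / (A·i) = 30700 / (6759 × 0.007396) = 614.1 m/day.

614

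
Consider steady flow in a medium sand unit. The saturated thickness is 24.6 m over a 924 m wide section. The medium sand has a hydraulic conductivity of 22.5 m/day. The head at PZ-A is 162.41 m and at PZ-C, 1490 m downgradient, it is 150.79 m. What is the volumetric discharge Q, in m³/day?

Cross-sectional area A = 924 × 24.6 = 22730 m².
Hydraulic gradient i = (162.41 − 150.79) / 1490 = 11.62 / 1490 = 0.007799.
Darcy's law: Q = K · A · i = 22.50 × 22730 × 0.007799 = 3988 m³/day.

3990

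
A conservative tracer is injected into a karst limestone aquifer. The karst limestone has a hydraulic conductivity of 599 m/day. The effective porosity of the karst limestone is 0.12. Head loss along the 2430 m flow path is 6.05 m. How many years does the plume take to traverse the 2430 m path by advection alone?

0.535

Hydraulic gradient i = Δh / L = 6.05 / 2430 = 0.002490.
Darcy flux q = K · i = 599.0 × 0.002490 = 1.491 m/day.
Seepage velocity v = q / n_e = 1.491 / 0.12 = 12.43 m/day.
Travel time t = L / v = 2430 / 12.43 = 195.5 days = 0.5353 years.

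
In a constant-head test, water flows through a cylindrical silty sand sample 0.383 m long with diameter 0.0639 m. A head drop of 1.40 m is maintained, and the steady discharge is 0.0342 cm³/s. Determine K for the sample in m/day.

0.252

Cross-sectional area A = π·(d/2)² = π × (0.0639/2)² = 0.003207 m².
Convert discharge: 0.0342 cm³/s = 3.420e-08 m³/s.
Darcy's law rearranged: K = Q·L / (A·Δh) = 3.420e-08 × 0.383 / (0.003207 × 1.40) = 2.917e-06 m/s = 0.2521 m/day.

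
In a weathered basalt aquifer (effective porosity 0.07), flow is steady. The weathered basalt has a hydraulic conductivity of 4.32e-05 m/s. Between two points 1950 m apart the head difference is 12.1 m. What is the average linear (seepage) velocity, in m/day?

0.331

Convert K: 4.32e-05 m/s × 86400 = 3.732 m/day.
Hydraulic gradient i = Δh / L = 12.1 / 1950 = 0.006205.
Darcy flux q = K · i = 3.732 × 0.006205 = 0.02316 m/day.
Seepage velocity v = q / n_e = 0.02316 / 0.07 = 0.3309 m/day.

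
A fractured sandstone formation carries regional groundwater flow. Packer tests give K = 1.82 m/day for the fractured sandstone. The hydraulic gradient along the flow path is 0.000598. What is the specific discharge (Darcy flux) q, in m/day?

0.00109

Hydraulic gradient i = 0.000598.
Specific discharge q = K · i = 1.820 × 0.0005980 = 0.001088 m/day.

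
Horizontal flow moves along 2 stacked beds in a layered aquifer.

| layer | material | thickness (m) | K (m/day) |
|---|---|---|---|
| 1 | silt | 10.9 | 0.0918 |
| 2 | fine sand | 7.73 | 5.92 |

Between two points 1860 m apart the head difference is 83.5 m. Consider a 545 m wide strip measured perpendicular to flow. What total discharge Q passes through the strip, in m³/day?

Flow is parallel to layering, so each bed carries its own Darcy discharge and the transmissivities add.
Σ(K_i·b_i) = 0.0918×10.9 + 5.92×7.73 = 46.76 m²/day.
Hydraulic gradient i = Δh / L = 83.5 / 1860 = 0.04489.
Q = Σ(K_i·b_i) · W · i = 46.76 × 545 × 0.04489 = 1144 m³/day.

1140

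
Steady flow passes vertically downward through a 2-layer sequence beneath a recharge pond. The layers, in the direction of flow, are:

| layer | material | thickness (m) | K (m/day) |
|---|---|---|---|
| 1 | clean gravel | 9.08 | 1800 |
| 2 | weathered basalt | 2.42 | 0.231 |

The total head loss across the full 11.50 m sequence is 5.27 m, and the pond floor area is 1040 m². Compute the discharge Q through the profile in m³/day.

523

Flow is perpendicular to layering, so the layers act in series and the equivalent K is the thickness-weighted harmonic mean.
Total thickness L = 9.08 + 2.42 = 11.50 m.
Σ(b_i/K_i) = 9.08/1800 + 2.42/0.231 = 10.48 d.
K_eq = L / Σ(b_i/K_i) = 11.50 / 10.48 = 1.097 m/day.
Q = K_eq · A · (Δh/L) = 1.097 × 1040 × (5.27/11.50) = 522.9 m³/day.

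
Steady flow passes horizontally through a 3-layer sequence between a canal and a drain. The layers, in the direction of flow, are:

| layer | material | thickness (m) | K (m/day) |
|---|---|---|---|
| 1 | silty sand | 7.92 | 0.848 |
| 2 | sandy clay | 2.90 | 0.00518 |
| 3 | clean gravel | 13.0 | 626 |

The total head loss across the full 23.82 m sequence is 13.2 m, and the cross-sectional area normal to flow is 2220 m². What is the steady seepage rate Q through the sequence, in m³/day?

Flow is perpendicular to layering, so the layers act in series and the equivalent K is the thickness-weighted harmonic mean.
Total thickness L = 7.92 + 2.90 + 13.0 = 23.82 m.
Σ(b_i/K_i) = 7.92/0.848 + 2.90/0.00518 + 13.0/626 = 569.2 d.
K_eq = L / Σ(b_i/K_i) = 23.82 / 569.2 = 0.04185 m/day.
Q = K_eq · A · (Δh/L) = 0.04185 × 2220 × (13.2/23.82) = 51.48 m³/day.

51.5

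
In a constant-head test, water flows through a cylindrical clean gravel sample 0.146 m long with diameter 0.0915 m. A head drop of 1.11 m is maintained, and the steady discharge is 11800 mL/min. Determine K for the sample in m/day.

340

Cross-sectional area A = π·(d/2)² = π × (0.0915/2)² = 0.006576 m².
Convert discharge: 11800 mL/min = 0.0001967 m³/s.
Darcy's law rearranged: K = Q·L / (A·Δh) = 0.0001967 × 0.146 / (0.006576 × 1.11) = 0.003934 m/s = 339.9 m/day.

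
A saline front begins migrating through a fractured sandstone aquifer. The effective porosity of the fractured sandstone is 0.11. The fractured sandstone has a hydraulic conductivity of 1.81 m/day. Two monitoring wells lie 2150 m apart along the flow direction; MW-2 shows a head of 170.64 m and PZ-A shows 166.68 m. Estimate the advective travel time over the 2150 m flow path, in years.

194

Hydraulic gradient i = (170.64 − 166.68) / 2150 = 3.96 / 2150 = 0.001842.
Darcy flux q = K · i = 1.810 × 0.001842 = 0.003334 m/day.
Seepage velocity v = q / n_e = 0.003334 / 0.11 = 0.03031 m/day.
Travel time t = L / v = 2150 / 0.03031 = 70941 days = 194.2 years.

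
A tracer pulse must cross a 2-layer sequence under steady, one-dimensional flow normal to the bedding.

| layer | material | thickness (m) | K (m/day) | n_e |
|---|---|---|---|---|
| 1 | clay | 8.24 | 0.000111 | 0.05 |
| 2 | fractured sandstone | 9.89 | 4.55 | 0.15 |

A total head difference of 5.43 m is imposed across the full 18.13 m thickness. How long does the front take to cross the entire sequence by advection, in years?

With flow normal to the layers, continuity requires the same specific discharge q through every layer.
Σ(b_i/K_i) = 8.24/0.000111 + 9.89/4.55 = 74236 d.
q = Δh / Σ(b_i/K_i) = 5.43 / 74236 = 7.314e-05 m/day.
In each layer the seepage velocity is v_i = q/n_i, so the layer transit time is t_i = b_i·n_i / q:
  layer 1 (clay): t_1 = 8.24 × 0.05 / 7.314e-05 = 5633 d
  layer 2 (fractured sandstone): t_2 = 9.89 × 0.15 / 7.314e-05 = 20282 d
Total t = Σ t_i = 25914 days = 70.95 years.

70.9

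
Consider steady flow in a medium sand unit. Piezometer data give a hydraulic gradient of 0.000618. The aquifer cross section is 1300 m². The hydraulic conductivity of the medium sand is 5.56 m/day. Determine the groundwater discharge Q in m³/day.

4.47

Hydraulic gradient i = 0.000618.
Darcy's law: Q = K · A · i = 5.560 × 1300 × 0.0006180 = 4.467 m³/day.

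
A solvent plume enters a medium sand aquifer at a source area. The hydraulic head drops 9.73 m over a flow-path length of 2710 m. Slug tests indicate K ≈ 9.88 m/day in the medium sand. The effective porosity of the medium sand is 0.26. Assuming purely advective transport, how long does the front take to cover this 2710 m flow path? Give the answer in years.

54.4

Hydraulic gradient i = Δh / L = 9.73 / 2710 = 0.003590.
Darcy flux q = K · i = 9.880 × 0.003590 = 0.03547 m/day.
Seepage velocity v = q / n_e = 0.03547 / 0.26 = 0.1364 m/day.
Travel time t = L / v = 2710 / 0.1364 = 19863 days = 54.38 years.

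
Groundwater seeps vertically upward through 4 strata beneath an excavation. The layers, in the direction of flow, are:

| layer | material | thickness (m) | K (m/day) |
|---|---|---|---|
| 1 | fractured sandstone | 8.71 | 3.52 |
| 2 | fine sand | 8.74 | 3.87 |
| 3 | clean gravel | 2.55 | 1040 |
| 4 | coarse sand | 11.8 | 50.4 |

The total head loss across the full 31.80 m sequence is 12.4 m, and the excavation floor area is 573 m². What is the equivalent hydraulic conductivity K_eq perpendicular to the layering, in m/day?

6.40

Flow is perpendicular to layering, so the layers act in series and the equivalent K is the thickness-weighted harmonic mean.
Total thickness L = 8.71 + 8.74 + 2.55 + 11.8 = 31.80 m.
Σ(b_i/K_i) = 8.71/3.52 + 8.74/3.87 + 2.55/1040 + 11.8/50.4 = 4.969 d.
K_eq = L / Σ(b_i/K_i) = 31.80 / 4.969 = 6.399 m/day.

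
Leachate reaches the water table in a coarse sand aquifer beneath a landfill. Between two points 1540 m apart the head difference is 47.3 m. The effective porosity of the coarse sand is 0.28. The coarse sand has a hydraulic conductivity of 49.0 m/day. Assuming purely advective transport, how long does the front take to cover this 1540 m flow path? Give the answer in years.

Hydraulic gradient i = Δh / L = 47.3 / 1540 = 0.03071.
Darcy flux q = K · i = 49.00 × 0.03071 = 1.505 m/day.
Seepage velocity v = q / n_e = 1.505 / 0.28 = 5.375 m/day.
Travel time t = L / v = 1540 / 5.375 = 286.5 days = 0.7844 years.

0.784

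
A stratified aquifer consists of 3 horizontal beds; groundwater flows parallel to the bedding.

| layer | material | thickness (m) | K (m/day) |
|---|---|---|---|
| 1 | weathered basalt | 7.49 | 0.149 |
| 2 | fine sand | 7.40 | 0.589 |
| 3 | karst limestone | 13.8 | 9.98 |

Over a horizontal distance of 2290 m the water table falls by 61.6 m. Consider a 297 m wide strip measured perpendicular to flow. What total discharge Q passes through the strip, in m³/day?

Flow is parallel to layering, so each bed carries its own Darcy discharge and the transmissivities add.
Σ(K_i·b_i) = 0.149×7.49 + 0.589×7.40 + 9.98×13.8 = 143.2 m²/day.
Hydraulic gradient i = Δh / L = 61.6 / 2290 = 0.02690.
Q = Σ(K_i·b_i) · W · i = 143.2 × 297 × 0.02690 = 1144 m³/day.

1140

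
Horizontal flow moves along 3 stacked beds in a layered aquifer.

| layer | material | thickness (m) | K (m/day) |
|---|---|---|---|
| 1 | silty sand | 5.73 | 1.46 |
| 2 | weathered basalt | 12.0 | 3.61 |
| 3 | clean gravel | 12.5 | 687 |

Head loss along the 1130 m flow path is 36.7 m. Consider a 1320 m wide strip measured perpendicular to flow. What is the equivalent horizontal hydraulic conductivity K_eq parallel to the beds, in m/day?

Flow is parallel to layering, so each bed carries its own Darcy discharge and the transmissivities add.
Σ(K_i·b_i) = 1.46×5.73 + 3.61×12.0 + 687×12.5 = 8639 m²/day.
Total thickness b = 30.23 m, so K_eq = Σ(K_i·b_i)/b = 285.8 m/day.

286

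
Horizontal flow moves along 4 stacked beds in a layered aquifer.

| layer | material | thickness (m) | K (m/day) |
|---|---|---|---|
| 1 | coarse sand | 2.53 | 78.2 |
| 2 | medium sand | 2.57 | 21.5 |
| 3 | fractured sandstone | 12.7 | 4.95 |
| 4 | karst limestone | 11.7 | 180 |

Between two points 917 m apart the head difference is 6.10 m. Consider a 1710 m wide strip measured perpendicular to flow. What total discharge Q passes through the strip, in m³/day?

Flow is parallel to layering, so each bed carries its own Darcy discharge and the transmissivities add.
Σ(K_i·b_i) = 78.2×2.53 + 21.5×2.57 + 4.95×12.7 + 180×11.7 = 2422 m²/day.
Hydraulic gradient i = Δh / L = 6.10 / 917 = 0.006652.
Q = Σ(K_i·b_i) · W · i = 2422 × 1710 × 0.006652 = 27550 m³/day.

27600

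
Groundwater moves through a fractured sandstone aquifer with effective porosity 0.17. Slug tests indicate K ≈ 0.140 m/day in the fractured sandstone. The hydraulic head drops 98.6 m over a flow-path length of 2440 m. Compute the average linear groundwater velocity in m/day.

Hydraulic gradient i = Δh / L = 98.6 / 2440 = 0.04041.
Darcy flux q = K · i = 0.1400 × 0.04041 = 0.005657 m/day.
Seepage velocity v = q / n_e = 0.005657 / 0.17 = 0.03328 m/day.

0.0333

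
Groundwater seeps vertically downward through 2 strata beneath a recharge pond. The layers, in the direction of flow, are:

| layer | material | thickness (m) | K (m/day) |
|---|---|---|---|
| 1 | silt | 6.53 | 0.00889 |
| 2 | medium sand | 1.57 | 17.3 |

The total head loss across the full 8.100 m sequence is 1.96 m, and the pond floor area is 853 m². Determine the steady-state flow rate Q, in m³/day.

2.28

Flow is perpendicular to layering, so the layers act in series and the equivalent K is the thickness-weighted harmonic mean.
Total thickness L = 6.53 + 1.57 = 8.100 m.
Σ(b_i/K_i) = 6.53/0.00889 + 1.57/17.3 = 734.6 d.
K_eq = L / Σ(b_i/K_i) = 8.100 / 734.6 = 0.01103 m/day.
Q = K_eq · A · (Δh/L) = 0.01103 × 853 × (1.96/8.100) = 2.276 m³/day.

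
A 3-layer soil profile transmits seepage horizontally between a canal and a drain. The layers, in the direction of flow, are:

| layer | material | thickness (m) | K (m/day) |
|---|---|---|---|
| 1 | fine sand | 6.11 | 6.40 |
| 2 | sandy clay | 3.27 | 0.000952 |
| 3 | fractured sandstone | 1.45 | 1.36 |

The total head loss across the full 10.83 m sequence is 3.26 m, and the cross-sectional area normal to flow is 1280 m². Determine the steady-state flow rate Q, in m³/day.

Flow is perpendicular to layering, so the layers act in series and the equivalent K is the thickness-weighted harmonic mean.
Total thickness L = 6.11 + 3.27 + 1.45 = 10.83 m.
Σ(b_i/K_i) = 6.11/6.40 + 3.27/0.000952 + 1.45/1.36 = 3437 d.
K_eq = L / Σ(b_i/K_i) = 10.83 / 3437 = 0.003151 m/day.
Q = K_eq · A · (Δh/L) = 0.003151 × 1280 × (3.26/10.83) = 1.214 m³/day.

1.21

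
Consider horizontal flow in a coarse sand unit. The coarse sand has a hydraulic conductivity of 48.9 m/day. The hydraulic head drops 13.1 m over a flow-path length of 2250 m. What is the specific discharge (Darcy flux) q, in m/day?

Hydraulic gradient i = Δh / L = 13.1 / 2250 = 0.005822.
Specific discharge q = K · i = 48.90 × 0.005822 = 0.2847 m/day.

0.285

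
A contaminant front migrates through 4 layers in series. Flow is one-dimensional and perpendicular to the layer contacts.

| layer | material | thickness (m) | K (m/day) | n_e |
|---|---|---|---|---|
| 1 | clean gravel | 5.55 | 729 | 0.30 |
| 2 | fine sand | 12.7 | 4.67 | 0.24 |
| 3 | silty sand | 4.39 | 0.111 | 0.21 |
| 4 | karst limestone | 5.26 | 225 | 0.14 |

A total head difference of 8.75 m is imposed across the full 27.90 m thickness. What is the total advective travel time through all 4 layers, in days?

30.8

With flow normal to the layers, continuity requires the same specific discharge q through every layer.
Σ(b_i/K_i) = 5.55/729 + 12.7/4.67 + 4.39/0.111 + 5.26/225 = 42.30 d.
q = Δh / Σ(b_i/K_i) = 8.75 / 42.30 = 0.2069 m/day.
In each layer the seepage velocity is v_i = q/n_i, so the layer transit time is t_i = b_i·n_i / q:
  layer 1 (clean gravel): t_1 = 5.55 × 0.30 / 0.2069 = 8.049 d
  layer 2 (fine sand): t_2 = 12.7 × 0.24 / 0.2069 = 14.73 d
  layer 3 (silty sand): t_3 = 4.39 × 0.21 / 0.2069 = 4.457 d
  layer 4 (karst limestone): t_4 = 5.26 × 0.14 / 0.2069 = 3.560 d
Total t = Σ t_i = 30.80 days.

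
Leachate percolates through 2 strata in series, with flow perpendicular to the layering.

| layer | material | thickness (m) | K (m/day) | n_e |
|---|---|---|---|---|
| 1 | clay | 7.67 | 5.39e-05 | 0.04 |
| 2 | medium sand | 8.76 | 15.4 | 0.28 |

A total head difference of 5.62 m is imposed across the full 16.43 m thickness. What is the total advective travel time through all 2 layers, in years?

191

With flow normal to the layers, continuity requires the same specific discharge q through every layer.
Σ(b_i/K_i) = 7.67/5.39e-05 + 8.76/15.4 = 1.423e+05 d.
q = Δh / Σ(b_i/K_i) = 5.62 / 1.423e+05 = 3.949e-05 m/day.
In each layer the seepage velocity is v_i = q/n_i, so the layer transit time is t_i = b_i·n_i / q:
  layer 1 (clay): t_1 = 7.67 × 0.04 / 3.949e-05 = 7768 d
  layer 2 (medium sand): t_2 = 8.76 × 0.28 / 3.949e-05 = 62106 d
Total t = Σ t_i = 69874 days = 191.3 years.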